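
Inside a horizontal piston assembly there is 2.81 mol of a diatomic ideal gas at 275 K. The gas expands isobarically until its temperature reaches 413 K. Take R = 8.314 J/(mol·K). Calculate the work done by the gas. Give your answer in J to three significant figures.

Isobaric: W = P ΔV = nR ΔT.
W = (2.81)(8.314)(413 − 275) = 3224 J.

W ≈ 3220 J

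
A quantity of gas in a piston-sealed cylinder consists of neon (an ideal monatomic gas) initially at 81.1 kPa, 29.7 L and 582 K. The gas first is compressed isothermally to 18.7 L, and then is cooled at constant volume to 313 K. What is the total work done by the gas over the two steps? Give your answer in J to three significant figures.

Step 1 (isothermal): W = P₁V₁ ln(V₂/V₁) = (2409) ln(18.7/29.7) = -1114 J.
Step 2 (isochoric): W = 0 (constant volume).
W_total = -1114 + 0 = -1114 J.

W_total ≈ -1110 J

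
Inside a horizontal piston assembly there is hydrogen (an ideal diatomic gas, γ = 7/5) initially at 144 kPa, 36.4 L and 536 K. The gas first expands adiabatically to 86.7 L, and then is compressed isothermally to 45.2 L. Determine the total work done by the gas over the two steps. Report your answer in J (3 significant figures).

Step 1 (adiabatic): W = (P₁V₁ − P₂V₂)/(γ−1) = (5242 − 3704)/0.4 = 3843 J.
After step 1: P = 42.72 kPa, V = 86.7 L, T = 378.8 K.
Step 2 (isothermal): W = P₁V₁ ln(V₂/V₁) = (3704) ln(45.2/86.7) = -2413 J.
W_total = 3843 − 2413 = 1431 J.

W_total ≈ 1430 J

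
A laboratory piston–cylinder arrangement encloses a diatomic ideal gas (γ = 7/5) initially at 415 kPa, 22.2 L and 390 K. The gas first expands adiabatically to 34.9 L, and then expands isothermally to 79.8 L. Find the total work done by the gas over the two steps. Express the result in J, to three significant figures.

W_total ≈ 10200 J

Step 1 (adiabatic): W = (P₁V₁ − P₂V₂)/(γ−1) = (9213 − 7688)/0.4 = 3813 J.
After step 1: P = 220.3 kPa, V = 34.9 L, T = 325.4 K.
Step 2 (isothermal): W = P₁V₁ ln(V₂/V₁) = (7688) ln(79.8/34.9) = 6358 J.
W_total = 3813 + 6358 = 10171 J.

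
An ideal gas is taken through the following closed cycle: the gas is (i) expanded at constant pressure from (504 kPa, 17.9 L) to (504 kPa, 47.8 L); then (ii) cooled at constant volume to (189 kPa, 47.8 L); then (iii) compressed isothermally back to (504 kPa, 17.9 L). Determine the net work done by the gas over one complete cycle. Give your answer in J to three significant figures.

W_net ≈ 6200 J

Leg (i): W = PΔV = (504)(47.8 − 17.9) = 15070 J.
Leg (ii): W = 0.
Leg (iii): W = PᵢVᵢ ln(V_f/Vᵢ) = (9034) ln(17.9/47.8) = -8874 J.
W_net = 15070 − 8874 = 6196 J.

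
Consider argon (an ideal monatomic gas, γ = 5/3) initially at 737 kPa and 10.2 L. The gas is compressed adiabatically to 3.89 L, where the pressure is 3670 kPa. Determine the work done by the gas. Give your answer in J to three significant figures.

W ≈ -10100 J

Adiabatic: W = (P₁V₁ − P₂V₂)/(γ − 1) with γ = 5/3.
P₁V₁ = 7517 J, P₂V₂ = 14276 J.
W = (7517 − 14276) / 0.6667 = -10138 J.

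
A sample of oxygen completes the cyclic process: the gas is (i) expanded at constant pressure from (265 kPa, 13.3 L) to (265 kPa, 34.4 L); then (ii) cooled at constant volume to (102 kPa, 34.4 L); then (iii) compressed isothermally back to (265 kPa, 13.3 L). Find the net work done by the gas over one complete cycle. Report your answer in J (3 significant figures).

Leg (i): W = PΔV = (265)(34.4 − 13.3) = 5591 J.
Leg (ii): W = 0.
Leg (iii): W = PᵢVᵢ ln(V_f/Vᵢ) = (3509) ln(13.3/34.4) = -3334 J.
W_net = 5591 − 3334 = 2257 J.

W_net ≈ 2260 J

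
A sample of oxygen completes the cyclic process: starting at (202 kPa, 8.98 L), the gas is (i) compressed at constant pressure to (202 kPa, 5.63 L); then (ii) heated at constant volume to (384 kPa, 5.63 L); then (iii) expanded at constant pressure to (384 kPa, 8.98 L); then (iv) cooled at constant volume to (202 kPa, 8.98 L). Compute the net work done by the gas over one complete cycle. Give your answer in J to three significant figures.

Constant-volume legs do no work.
W(i) = (202)(5.63 − 8.98) = -676.7 J; W(iii) = (384)(8.98 − 5.63) = 1286 J.
W_net = -676.7 + 1286 = 609.7 J (the clockwise enclosed area).

W_net ≈ 610 J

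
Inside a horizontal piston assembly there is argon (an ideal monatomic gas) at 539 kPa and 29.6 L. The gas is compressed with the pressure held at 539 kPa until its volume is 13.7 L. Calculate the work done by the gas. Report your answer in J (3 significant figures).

W ≈ -8570 J

Isobaric: W = P ΔV.
W = (539 kPa)(13.7 − 29.6 L) = (539)(-15.9) = -8570 J.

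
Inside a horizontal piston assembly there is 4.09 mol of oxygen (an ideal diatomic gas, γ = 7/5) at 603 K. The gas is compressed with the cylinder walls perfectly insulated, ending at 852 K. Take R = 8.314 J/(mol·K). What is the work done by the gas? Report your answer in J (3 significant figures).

Adiabatic ⇒ Q = 0, so W_by = −ΔU = nCᵥ(T₁ − T₂).
Cᵥ = 5R/2 = 20.79 J/(mol·K).
W = (4.09)(20.79)(603 − 852) = -21168 J.

W ≈ -21200 J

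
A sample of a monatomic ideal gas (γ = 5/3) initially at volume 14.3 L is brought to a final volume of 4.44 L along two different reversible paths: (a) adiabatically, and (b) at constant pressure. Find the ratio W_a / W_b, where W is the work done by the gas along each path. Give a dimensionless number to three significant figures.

Path (a) adiabatic: W = P₁V₁(1 − (V₁/V₂)^(γ−1))/(γ−1) → W_a/(P₁V₁) = -1.771.
Path (b) isobaric: W = P₁(V₂ − V₁) → W_b/(P₁V₁) = -0.6895.
W_a / W_b = -1.771 / -0.6895 = 2.569.

W_a / W_b ≈ 2.57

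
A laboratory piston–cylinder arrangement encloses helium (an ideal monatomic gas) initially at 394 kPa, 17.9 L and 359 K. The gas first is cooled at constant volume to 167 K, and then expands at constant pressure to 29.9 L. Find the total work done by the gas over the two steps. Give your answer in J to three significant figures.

Step 1 (isochoric): W = 0 (constant volume).
After step 1: P = 183.3 kPa (V unchanged).
Step 2 (isobaric): W = PΔV = (183.3 kPa)(29.9 − 17.9 L) = 2199 J.
W_total = 0 + 2199 = 2199 J.

W_total ≈ 2200 J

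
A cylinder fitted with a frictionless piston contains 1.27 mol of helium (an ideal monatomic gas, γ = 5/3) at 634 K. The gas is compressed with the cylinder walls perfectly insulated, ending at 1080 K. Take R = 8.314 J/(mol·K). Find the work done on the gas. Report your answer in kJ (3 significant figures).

Adiabatic ⇒ Q = 0, so W_by = −ΔU = nCᵥ(T₁ − T₂).
Cᵥ = 3R/2 = 12.47 J/(mol·K).
W = (1.27)(12.47)(634 − 1080) = -7064 J.
Work on gas = −W_by = 7064 J.

W ≈ 7.06 kJ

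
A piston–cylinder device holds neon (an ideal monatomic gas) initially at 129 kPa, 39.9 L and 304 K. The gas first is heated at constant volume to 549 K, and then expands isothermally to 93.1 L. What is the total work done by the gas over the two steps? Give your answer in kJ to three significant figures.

Step 1 (isochoric): W = 0 (constant volume).
After step 1: P = 233 kPa (V unchanged).
Step 2 (isothermal): W = P₁V₁ ln(V₂/V₁) = (9295) ln(93.1/39.9) = 7876 J.
W_total = 0 + 7876 = 7876 J.

W_total ≈ 7.88 kJ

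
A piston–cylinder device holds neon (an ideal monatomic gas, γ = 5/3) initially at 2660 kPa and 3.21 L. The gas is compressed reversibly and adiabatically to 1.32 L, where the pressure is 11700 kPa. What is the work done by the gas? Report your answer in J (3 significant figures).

W ≈ -10400 J

Adiabatic: W = (P₁V₁ − P₂V₂)/(γ − 1) with γ = 5/3.
P₁V₁ = 8539 J, P₂V₂ = 15444 J.
W = (8539 − 15444) / 0.6667 = -10358 J.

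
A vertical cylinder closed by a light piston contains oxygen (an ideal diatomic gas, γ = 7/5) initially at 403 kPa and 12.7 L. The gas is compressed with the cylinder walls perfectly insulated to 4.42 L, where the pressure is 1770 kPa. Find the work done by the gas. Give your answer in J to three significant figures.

W ≈ -6760 J

Adiabatic: W = (P₁V₁ − P₂V₂)/(γ − 1) with γ = 7/5.
P₁V₁ = 5118 J, P₂V₂ = 7823 J.
W = (5118 − 7823) / 0.4 = -6763 J.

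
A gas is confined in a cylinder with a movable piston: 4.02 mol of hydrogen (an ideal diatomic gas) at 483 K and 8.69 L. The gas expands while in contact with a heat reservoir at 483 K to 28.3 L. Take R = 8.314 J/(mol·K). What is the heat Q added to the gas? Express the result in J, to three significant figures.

Q ≈ 19100 J

Isothermal ⇒ ΔU = 0, so Q = W = nRT ln(V₂/V₁).
Q = (4.02)(8.314)(483) ln(28.3/8.69) = 16143 × 1.181 = 19060 J.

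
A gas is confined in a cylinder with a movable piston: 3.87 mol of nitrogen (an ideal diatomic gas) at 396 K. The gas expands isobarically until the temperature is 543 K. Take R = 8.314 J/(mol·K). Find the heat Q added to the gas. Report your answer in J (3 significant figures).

Q ≈ 16600 J

Isobaric: W = nRΔT = (3.87)(8.314)(147) = 4730 J.
ΔU = nCᵥΔT with Cᵥ = 5R/2: ΔU = (3.87)(20.79)(147) = 11824 J.
Q = ΔU + W = 11824 + 4730 = 16554 J.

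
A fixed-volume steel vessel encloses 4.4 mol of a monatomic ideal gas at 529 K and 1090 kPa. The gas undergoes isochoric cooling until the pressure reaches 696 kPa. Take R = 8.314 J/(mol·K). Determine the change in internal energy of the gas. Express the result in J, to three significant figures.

ΔU ≈ -10500 J

Constant volume ⇒ W = 0, so Q = ΔU = nCᵥΔT with Cᵥ = 3R/2 = 12.47 J/(mol·K).
At constant V, T₂/T₁ = P₂/P₁ ⇒ ΔT = T₁(P₂/P₁ − 1) = 529·(696/1090 − 1) = -191.2 K.
ΔU = (4.4)(12.47)(-191.2) = -10493 J.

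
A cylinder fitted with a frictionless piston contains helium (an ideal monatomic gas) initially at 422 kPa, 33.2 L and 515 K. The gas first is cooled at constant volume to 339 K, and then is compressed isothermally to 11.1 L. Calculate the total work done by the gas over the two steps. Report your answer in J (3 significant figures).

W_total ≈ -10100 J

Step 1 (isochoric): W = 0 (constant volume).
After step 1: P = 277.8 kPa (V unchanged).
Step 2 (isothermal): W = P₁V₁ ln(V₂/V₁) = (9222) ln(11.1/33.2) = -10104 J.
W_total = 0 − 10104 = -10104 J.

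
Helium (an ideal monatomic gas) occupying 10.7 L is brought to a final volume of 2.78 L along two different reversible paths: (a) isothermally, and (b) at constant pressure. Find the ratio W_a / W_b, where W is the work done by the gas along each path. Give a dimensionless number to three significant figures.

Path (a) isothermal: W = P₁V₁ ln(V₂/V₁) → W_a/(P₁V₁) = -1.348.
Path (b) isobaric: W = P₁(V₂ − V₁) → W_b/(P₁V₁) = -0.7402.
W_a / W_b = -1.348 / -0.7402 = 1.821.

W_a / W_b ≈ 1.82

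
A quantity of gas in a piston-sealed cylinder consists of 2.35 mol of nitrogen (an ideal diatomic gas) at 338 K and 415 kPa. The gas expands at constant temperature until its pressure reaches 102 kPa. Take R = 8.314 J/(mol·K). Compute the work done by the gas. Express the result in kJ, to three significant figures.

Isothermal process: W = nRT ln(V₂/V₁) = nRT ln(P₁/P₂).
W = (2.35)(8.314)(338) × ln(415/102)
  = 6604 × ln(4.069) = 6604 × 1.403
W_by_gas = 9267 J.

W ≈ 9.27 kJ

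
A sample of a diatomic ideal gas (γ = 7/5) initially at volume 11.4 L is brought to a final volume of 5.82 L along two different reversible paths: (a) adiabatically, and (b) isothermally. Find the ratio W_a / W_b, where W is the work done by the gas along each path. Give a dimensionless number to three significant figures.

Path (a) adiabatic: W = P₁V₁(1 − (V₁/V₂)^(γ−1))/(γ−1) → W_a/(P₁V₁) = -0.7714.
Path (b) isothermal: W = P₁V₁ ln(V₂/V₁) → W_b/(P₁V₁) = -0.6723.
W_a / W_b = -0.7714 / -0.6723 = 1.147.

W_a / W_b ≈ 1.15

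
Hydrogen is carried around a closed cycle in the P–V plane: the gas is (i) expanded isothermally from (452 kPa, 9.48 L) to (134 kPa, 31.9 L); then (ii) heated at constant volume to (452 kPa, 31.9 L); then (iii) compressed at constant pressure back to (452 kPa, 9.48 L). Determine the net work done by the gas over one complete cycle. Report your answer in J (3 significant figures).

W_net ≈ -4930 J

Leg (i): W = PᵢVᵢ ln(V_f/Vᵢ) = (4285) ln(31.9/9.48) = 5199 J.
Leg (ii): W = 0.
Leg (iii): W = PΔV = (452)(9.48 − 31.9) = -10134 J.
W_net = 5199 − 10134 = -4934 J.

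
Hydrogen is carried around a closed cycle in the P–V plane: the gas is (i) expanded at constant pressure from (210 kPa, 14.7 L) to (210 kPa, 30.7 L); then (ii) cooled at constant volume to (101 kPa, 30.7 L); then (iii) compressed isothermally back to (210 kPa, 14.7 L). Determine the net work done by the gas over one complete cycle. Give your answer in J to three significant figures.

W_net ≈ 1080 J

Leg (i): W = PΔV = (210)(30.7 − 14.7) = 3360 J.
Leg (ii): W = 0.
Leg (iii): W = PᵢVᵢ ln(V_f/Vᵢ) = (3101) ln(14.7/30.7) = -2283 J.
W_net = 3360 − 2283 = 1077 J.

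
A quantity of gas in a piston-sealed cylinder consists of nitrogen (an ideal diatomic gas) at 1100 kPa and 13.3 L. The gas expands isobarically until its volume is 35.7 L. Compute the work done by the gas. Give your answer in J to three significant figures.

Isobaric: W = P ΔV.
W = (1100 kPa)(35.7 − 13.3 L) = (1100)(22.4) = 24640 J.

W ≈ 24600 J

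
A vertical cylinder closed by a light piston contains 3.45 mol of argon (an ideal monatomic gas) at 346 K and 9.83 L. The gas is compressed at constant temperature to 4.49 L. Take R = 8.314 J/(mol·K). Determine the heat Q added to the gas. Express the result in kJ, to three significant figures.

Isothermal ⇒ ΔU = 0, so Q = W = nRT ln(V₂/V₁).
Q = (3.45)(8.314)(346) ln(4.49/9.83) = 9924 × -0.7836 = -7777 J.

Q ≈ -7.78 kJ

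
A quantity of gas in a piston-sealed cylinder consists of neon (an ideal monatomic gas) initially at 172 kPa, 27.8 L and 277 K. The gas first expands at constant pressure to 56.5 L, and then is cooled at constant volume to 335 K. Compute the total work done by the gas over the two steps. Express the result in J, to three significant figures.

Step 1 (isobaric): W = PΔV = (172 kPa)(56.5 − 27.8 L) = 4936 J.
Step 2 (isochoric): W = 0 (constant volume).
W_total = 4936 + 0 = 4936 J.

W_total ≈ 4940 J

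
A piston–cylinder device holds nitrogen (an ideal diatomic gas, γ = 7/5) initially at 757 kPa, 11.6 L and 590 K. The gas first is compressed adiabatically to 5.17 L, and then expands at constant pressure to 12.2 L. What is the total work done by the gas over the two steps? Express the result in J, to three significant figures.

Step 1 (adiabatic): W = (P₁V₁ − P₂V₂)/(γ−1) = (8781 − 12132)/0.4 = -8378 J.
After step 1: P = 2347 kPa, V = 5.17 L, T = 815.2 K.
Step 2 (isobaric): W = PΔV = (2347 kPa)(12.2 − 5.17 L) = 16497 J.
W_total = -8378 + 16497 = 8119 J.

W_total ≈ 8120 J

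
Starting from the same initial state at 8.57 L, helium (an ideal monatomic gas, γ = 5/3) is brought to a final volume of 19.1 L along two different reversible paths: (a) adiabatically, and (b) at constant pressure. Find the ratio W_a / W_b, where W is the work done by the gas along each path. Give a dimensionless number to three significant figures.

Path (a) adiabatic: W = P₁V₁(1 − (V₁/V₂)^(γ−1))/(γ−1) → W_a/(P₁V₁) = 0.6209.
Path (b) isobaric: W = P₁(V₂ − V₁) → W_b/(P₁V₁) = 1.229.
W_a / W_b = 0.6209 / 1.229 = 0.5053.

W_a / W_b ≈ 0.505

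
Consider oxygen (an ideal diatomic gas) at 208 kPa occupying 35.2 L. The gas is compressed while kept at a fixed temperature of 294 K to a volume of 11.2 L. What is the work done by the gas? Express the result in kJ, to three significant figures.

Isothermal: W = nRT ln(V₂/V₁) = P₁V₁ ln(V₂/V₁).
P₁V₁ = (208 kPa)(35.2 L) = 7322 J.
W = 7322 × ln(11.2/35.2) = 7322 × -1.145
W_by_gas = -8384 J.

W ≈ -8.38 kJ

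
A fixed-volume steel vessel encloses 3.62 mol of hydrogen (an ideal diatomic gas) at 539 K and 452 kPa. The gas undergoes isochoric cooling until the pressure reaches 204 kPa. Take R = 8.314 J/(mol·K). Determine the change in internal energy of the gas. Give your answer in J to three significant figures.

Constant volume ⇒ W = 0, so Q = ΔU = nCᵥΔT with Cᵥ = 5R/2 = 20.79 J/(mol·K).
At constant V, T₂/T₁ = P₂/P₁ ⇒ ΔT = T₁(P₂/P₁ − 1) = 539·(204/452 − 1) = -295.7 K.
ΔU = (3.62)(20.79)(-295.7) = -22252 J.

ΔU ≈ -22300 J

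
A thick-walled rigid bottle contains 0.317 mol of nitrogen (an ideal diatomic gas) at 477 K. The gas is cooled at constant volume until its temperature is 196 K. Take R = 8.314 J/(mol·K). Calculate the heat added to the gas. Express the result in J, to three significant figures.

Q ≈ -1850 J

Constant volume ⇒ W = 0, so Q = ΔU = nCᵥΔT with Cᵥ = 5R/2 = 20.79 J/(mol·K).
ΔU = (0.317)(20.79)(196 − 477) = -1851 J.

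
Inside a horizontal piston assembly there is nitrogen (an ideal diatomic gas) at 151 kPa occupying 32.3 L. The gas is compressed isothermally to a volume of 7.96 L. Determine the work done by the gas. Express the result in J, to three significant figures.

Isothermal: W = nRT ln(V₂/V₁) = P₁V₁ ln(V₂/V₁).
P₁V₁ = (151 kPa)(32.3 L) = 4877 J.
W = 4877 × ln(7.96/32.3) = 4877 × -1.401
W_by_gas = -6831 J.

W ≈ -6830 J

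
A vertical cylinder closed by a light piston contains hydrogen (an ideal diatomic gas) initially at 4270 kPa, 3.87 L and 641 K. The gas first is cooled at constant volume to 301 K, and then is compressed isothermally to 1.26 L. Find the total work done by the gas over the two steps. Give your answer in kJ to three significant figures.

Step 1 (isochoric): W = 0 (constant volume).
After step 1: P = 2005 kPa (V unchanged).
Step 2 (isothermal): W = P₁V₁ ln(V₂/V₁) = (7760) ln(1.26/3.87) = -8708 J.
W_total = 0 − 8708 = -8708 J.

W_total ≈ -8.71 kJ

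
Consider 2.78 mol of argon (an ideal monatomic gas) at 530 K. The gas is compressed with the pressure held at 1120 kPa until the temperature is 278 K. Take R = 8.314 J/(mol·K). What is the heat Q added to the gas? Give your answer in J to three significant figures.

Q ≈ -14600 J

Isobaric: W = nRΔT = (2.78)(8.314)(-252) = -5824 J.
ΔU = nCᵥΔT with Cᵥ = 3R/2: ΔU = (2.78)(12.47)(-252) = -8737 J.
Q = ΔU + W = -8737 − 5824 = -14561 J.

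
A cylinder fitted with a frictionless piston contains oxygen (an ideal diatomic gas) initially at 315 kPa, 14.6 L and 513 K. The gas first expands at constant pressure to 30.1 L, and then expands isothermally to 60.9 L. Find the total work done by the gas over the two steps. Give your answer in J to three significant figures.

W_total ≈ 11600 J

Step 1 (isobaric): W = PΔV = (315 kPa)(30.1 − 14.6 L) = 4883 J.
After step 1: P = 315 kPa, V = 30.1 L, T = 1058 K.
Step 2 (isothermal): W = P₁V₁ ln(V₂/V₁) = (9482) ln(60.9/30.1) = 6682 J.
W_total = 4883 + 6682 = 11564 J.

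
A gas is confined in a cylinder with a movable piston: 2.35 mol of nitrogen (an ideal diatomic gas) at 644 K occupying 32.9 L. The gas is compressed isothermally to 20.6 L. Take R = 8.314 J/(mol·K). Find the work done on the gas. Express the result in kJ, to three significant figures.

Isothermal: W = nRT ln(V₂/V₁).
W = (2.35)(8.314)(644) × ln(20.6/32.9)
  = 12582 × -0.4682
W_by_gas = -5891 J; work on gas = −W_by = 5891 J.

W ≈ 5.89 kJ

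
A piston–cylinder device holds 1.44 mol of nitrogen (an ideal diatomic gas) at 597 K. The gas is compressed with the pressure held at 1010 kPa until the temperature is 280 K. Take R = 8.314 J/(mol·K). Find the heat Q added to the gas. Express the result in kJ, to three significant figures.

Isobaric: W = nRΔT = (1.44)(8.314)(-317) = -3795 J.
ΔU = nCᵥΔT with Cᵥ = 5R/2: ΔU = (1.44)(20.79)(-317) = -9488 J.
Q = ΔU + W = -9488 − 3795 = -13283 J.

Q ≈ -13.3 kJ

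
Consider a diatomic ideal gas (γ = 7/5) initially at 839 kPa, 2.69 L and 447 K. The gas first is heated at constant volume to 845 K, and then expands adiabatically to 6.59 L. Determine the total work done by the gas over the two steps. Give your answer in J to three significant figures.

Step 1 (isochoric): W = 0 (constant volume).
After step 1: P = 1586 kPa (V unchanged).
Step 2 (adiabatic): W = (P₁V₁ − P₂V₂)/(γ−1) = (4266 − 2981)/0.4 = 3213 J.
W_total = 0 + 3213 = 3213 J.

W_total ≈ 3210 J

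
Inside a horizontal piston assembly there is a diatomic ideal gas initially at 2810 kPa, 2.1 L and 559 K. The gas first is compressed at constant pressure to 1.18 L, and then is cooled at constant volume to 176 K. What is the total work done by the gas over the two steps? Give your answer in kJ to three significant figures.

Step 1 (isobaric): W = PΔV = (2810 kPa)(1.18 − 2.1 L) = -2585 J.
Step 2 (isochoric): W = 0 (constant volume).
W_total = -2585 + 0 = -2585 J.

W_total ≈ -2.59 kJ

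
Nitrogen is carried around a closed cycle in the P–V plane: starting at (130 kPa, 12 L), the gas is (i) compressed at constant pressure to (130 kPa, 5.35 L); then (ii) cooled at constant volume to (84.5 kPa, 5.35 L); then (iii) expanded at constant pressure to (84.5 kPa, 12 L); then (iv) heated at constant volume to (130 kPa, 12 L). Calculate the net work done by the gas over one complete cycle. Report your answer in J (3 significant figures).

W_net ≈ -303 J

Constant-volume legs do no work.
W(i) = (130)(5.35 − 12) = -864.5 J; W(iii) = (84.5)(12 − 5.35) = 561.9 J.
W_net = -864.5 + 561.9 = -302.6 J (the counter-clockwise enclosed area).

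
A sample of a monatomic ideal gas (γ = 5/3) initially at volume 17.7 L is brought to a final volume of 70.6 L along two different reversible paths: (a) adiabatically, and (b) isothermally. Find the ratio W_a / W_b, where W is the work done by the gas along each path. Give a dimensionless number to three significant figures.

W_a / W_b ≈ 0.653

Path (a) adiabatic: W = P₁V₁(1 − (V₁/V₂)^(γ−1))/(γ−1) → W_a/(P₁V₁) = 0.9036.
Path (b) isothermal: W = P₁V₁ ln(V₂/V₁) → W_b/(P₁V₁) = 1.383.
W_a / W_b = 0.9036 / 1.383 = 0.6531.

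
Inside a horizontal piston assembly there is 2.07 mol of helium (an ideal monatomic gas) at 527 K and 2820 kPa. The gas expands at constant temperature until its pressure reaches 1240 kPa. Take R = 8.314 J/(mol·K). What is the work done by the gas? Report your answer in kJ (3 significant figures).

W ≈ 7.45 kJ

Isothermal process: W = nRT ln(V₂/V₁) = nRT ln(P₁/P₂).
W = (2.07)(8.314)(527) × ln(2820/1240)
  = 9070 × ln(2.274) = 9070 × 0.8216
W_by_gas = 7452 J.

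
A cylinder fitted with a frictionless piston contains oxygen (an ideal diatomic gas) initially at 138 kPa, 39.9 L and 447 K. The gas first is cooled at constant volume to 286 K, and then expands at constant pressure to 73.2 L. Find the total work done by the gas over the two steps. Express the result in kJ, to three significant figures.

W_total ≈ 2.94 kJ

Step 1 (isochoric): W = 0 (constant volume).
After step 1: P = 88.3 kPa (V unchanged).
Step 2 (isobaric): W = PΔV = (88.3 kPa)(73.2 − 39.9 L) = 2940 J.
W_total = 0 + 2940 = 2940 J.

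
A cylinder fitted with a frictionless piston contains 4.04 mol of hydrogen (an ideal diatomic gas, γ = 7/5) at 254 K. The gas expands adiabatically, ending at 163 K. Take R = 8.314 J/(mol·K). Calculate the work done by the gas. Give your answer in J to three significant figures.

Adiabatic ⇒ Q = 0, so W_by = −ΔU = nCᵥ(T₁ − T₂).
Cᵥ = 5R/2 = 20.79 J/(mol·K).
W = (4.04)(20.79)(254 − 163) = 7641 J.

W ≈ 7640 J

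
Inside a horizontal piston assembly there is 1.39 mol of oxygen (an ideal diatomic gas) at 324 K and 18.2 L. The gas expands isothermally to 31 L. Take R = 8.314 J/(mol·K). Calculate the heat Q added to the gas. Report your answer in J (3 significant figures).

Isothermal ⇒ ΔU = 0, so Q = W = nRT ln(V₂/V₁).
Q = (1.39)(8.314)(324) ln(31/18.2) = 3744 × 0.5326 = 1994 J.

Q ≈ 1990 J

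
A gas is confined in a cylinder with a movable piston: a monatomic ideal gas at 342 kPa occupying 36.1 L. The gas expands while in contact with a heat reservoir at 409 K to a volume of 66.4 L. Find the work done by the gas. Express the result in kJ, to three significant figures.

Isothermal: W = nRT ln(V₂/V₁) = P₁V₁ ln(V₂/V₁).
P₁V₁ = (342 kPa)(36.1 L) = 12346 J.
W = 12346 × ln(66.4/36.1) = 12346 × 0.6094
W_by_gas = 7524 J.

W ≈ 7.52 kJ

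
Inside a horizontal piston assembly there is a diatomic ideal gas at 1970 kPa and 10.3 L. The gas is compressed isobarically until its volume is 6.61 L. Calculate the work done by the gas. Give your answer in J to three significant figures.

W ≈ -7270 J

Isobaric: W = P ΔV.
W = (1970 kPa)(6.61 − 10.3 L) = (1970)(-3.69) = -7269 J.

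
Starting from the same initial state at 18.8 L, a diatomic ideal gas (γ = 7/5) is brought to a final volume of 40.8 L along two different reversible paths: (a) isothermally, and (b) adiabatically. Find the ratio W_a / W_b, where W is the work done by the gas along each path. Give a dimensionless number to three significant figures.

W_a / W_b ≈ 1.16

Path (a) isothermal: W = P₁V₁ ln(V₂/V₁) → W_a/(P₁V₁) = 0.7748.
Path (b) adiabatic: W = P₁V₁(1 − (V₁/V₂)^(γ−1))/(γ−1) → W_b/(P₁V₁) = 0.6663.
W_a / W_b = 0.7748 / 0.6663 = 1.163.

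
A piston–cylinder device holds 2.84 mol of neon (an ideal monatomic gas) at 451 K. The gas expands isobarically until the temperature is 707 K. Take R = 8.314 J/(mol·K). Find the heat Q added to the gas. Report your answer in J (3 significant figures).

Q ≈ 15100 J

Isobaric: W = nRΔT = (2.84)(8.314)(256) = 6045 J.
ΔU = nCᵥΔT with Cᵥ = 3R/2: ΔU = (2.84)(12.47)(256) = 9067 J.
Q = ΔU + W = 9067 + 6045 = 15112 J.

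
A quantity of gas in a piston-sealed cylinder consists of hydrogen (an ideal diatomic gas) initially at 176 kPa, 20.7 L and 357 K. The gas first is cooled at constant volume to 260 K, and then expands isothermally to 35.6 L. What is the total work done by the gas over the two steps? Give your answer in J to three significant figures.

Step 1 (isochoric): W = 0 (constant volume).
After step 1: P = 128.2 kPa (V unchanged).
Step 2 (isothermal): W = P₁V₁ ln(V₂/V₁) = (2653) ln(35.6/20.7) = 1439 J.
W_total = 0 + 1439 = 1439 J.

W_total ≈ 1440 J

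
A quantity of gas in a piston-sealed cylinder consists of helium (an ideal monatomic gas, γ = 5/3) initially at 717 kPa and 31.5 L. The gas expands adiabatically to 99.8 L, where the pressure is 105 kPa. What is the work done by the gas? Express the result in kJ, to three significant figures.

Adiabatic: W = (P₁V₁ − P₂V₂)/(γ − 1) with γ = 5/3.
P₁V₁ = 22586 J, P₂V₂ = 10479 J.
W = (22586 − 10479) / 0.6667 = 18160 J.

W ≈ 18.2 kJ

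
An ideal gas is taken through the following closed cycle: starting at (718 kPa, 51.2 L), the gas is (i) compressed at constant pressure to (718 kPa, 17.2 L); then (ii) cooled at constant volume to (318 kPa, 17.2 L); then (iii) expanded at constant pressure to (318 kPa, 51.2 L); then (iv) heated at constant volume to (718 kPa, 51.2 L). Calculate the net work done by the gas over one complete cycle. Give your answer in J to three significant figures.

Constant-volume legs do no work.
W(i) = (718)(17.2 − 51.2) = -24412 J; W(iii) = (318)(51.2 − 17.2) = 10812 J.
W_net = -24412 + 10812 = -13600 J (the counter-clockwise enclosed area).

W_net ≈ -13600 J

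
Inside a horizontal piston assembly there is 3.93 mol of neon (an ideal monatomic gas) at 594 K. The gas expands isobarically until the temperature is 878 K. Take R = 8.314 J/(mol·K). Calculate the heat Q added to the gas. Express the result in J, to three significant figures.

Q ≈ 23200 J

Isobaric: W = nRΔT = (3.93)(8.314)(284) = 9279 J.
ΔU = nCᵥΔT with Cᵥ = 3R/2: ΔU = (3.93)(12.47)(284) = 13919 J.
Q = ΔU + W = 13919 + 9279 = 23199 J.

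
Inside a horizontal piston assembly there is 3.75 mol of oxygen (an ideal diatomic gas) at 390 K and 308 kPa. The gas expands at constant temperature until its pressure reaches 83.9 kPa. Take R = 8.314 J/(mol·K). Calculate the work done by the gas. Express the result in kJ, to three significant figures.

W ≈ 15.8 kJ

Isothermal process: W = nRT ln(V₂/V₁) = nRT ln(P₁/P₂).
W = (3.75)(8.314)(390) × ln(308/83.9)
  = 12159 × ln(3.671) = 12159 × 1.3
W_by_gas = 15813 J.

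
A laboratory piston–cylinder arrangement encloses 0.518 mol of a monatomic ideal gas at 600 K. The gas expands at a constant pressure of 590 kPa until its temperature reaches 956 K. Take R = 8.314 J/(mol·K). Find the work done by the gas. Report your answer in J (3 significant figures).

W ≈ 1530 J

Isobaric: W = P ΔV = nR ΔT.
W = (0.518)(8.314)(956 − 600) = 1533 J.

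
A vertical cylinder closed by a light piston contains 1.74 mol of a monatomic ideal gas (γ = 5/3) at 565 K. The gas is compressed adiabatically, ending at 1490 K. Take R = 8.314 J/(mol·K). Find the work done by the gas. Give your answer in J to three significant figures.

W ≈ -20100 J

Adiabatic ⇒ Q = 0, so W_by = −ΔU = nCᵥ(T₁ − T₂).
Cᵥ = 3R/2 = 12.47 J/(mol·K).
W = (1.74)(12.47)(565 − 1490) = -20072 J.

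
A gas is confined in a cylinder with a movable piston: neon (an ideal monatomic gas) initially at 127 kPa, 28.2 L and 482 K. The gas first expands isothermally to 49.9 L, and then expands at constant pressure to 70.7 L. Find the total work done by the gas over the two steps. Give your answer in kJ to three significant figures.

W_total ≈ 3.54 kJ

Step 1 (isothermal): W = P₁V₁ ln(V₂/V₁) = (3581) ln(49.9/28.2) = 2044 J.
After step 1: P = 71.77 kPa, V = 49.9 L, T = 482 K.
Step 2 (isobaric): W = PΔV = (71.77 kPa)(70.7 − 49.9 L) = 1493 J.
W_total = 2044 + 1493 = 3537 J.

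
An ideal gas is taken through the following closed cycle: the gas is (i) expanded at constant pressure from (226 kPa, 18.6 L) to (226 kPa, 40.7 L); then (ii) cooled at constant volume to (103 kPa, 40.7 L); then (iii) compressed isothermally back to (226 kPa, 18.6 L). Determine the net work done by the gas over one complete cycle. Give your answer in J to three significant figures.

Leg (i): W = PΔV = (226)(40.7 − 18.6) = 4995 J.
Leg (ii): W = 0.
Leg (iii): W = PᵢVᵢ ln(V_f/Vᵢ) = (4192) ln(18.6/40.7) = -3283 J.
W_net = 4995 − 3283 = 1712 J.

W_net ≈ 1710 J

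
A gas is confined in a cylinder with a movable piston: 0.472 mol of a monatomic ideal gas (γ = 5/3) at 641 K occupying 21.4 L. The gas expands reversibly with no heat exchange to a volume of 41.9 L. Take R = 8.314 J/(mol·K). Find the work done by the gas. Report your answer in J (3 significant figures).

W ≈ 1360 J

Adiabatic: TV^(γ−1) = const with γ = 5/3.
T₂ = T₁ (V₁/V₂)^(γ−1) = 641 × (21.4/41.9)^0.667 = 641 × 0.6389 = 409.6 K.
W_by = nCᵥ(T₁ − T₂) = (0.472)(12.47)(641 − 409.6) = 1362 J.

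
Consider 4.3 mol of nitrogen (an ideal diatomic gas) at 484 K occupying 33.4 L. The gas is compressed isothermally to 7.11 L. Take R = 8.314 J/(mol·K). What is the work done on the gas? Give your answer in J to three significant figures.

Isothermal: W = nRT ln(V₂/V₁).
W = (4.3)(8.314)(484) × ln(7.11/33.4)
  = 17303 × -1.547
W_by_gas = -26769 J; work on gas = −W_by = 26769 J.

W ≈ 26800 J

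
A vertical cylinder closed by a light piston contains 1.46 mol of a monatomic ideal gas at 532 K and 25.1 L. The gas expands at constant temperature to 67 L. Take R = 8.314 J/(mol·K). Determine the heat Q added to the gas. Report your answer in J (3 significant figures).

Isothermal ⇒ ΔU = 0, so Q = W = nRT ln(V₂/V₁).
Q = (1.46)(8.314)(532) ln(67/25.1) = 6458 × 0.9818 = 6340 J.

Q ≈ 6340 J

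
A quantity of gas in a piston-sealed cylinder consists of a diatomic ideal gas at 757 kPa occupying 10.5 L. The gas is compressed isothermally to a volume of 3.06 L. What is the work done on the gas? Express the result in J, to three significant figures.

Isothermal: W = nRT ln(V₂/V₁) = P₁V₁ ln(V₂/V₁).
P₁V₁ = (757 kPa)(10.5 L) = 7948 J.
W = 7948 × ln(3.06/10.5) = 7948 × -1.233
W_by_gas = -9800 J; work on gas = −W_by = 9800 J.

W ≈ 9800 J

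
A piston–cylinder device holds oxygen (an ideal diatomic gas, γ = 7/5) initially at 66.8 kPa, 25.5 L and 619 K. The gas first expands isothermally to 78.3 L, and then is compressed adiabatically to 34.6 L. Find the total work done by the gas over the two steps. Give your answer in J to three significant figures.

Step 1 (isothermal): W = P₁V₁ ln(V₂/V₁) = (1703) ln(78.3/25.5) = 1911 J.
After step 1: P = 21.75 kPa, V = 78.3 L, T = 619 K.
Step 2 (adiabatic): W = (P₁V₁ − P₂V₂)/(γ−1) = (1703 − 2362)/0.4 = -1645 J.
W_total = 1911 − 1645 = 265.7 J.

W_total ≈ 266 J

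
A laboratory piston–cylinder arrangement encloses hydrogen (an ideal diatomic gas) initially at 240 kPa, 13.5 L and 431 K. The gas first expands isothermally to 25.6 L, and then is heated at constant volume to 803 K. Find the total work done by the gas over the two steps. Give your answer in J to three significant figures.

W_total ≈ 2070 J

Step 1 (isothermal): W = P₁V₁ ln(V₂/V₁) = (3240) ln(25.6/13.5) = 2073 J.
Step 2 (isochoric): W = 0 (constant volume).
W_total = 2073 + 0 = 2073 J.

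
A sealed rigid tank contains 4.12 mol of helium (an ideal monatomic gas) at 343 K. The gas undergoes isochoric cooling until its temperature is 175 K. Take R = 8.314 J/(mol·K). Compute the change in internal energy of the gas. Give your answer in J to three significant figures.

ΔU ≈ -8630 J

Constant volume ⇒ W = 0, so Q = ΔU = nCᵥΔT with Cᵥ = 3R/2 = 12.47 J/(mol·K).
ΔU = (4.12)(12.47)(175 − 343) = -8632 J.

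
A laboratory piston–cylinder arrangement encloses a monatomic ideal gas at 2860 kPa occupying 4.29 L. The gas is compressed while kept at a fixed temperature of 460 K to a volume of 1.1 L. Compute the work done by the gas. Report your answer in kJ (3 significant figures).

Isothermal: W = nRT ln(V₂/V₁) = P₁V₁ ln(V₂/V₁).
P₁V₁ = (2860 kPa)(4.29 L) = 12269 J.
W = 12269 × ln(1.1/4.29) = 12269 × -1.361
W_by_gas = -16698 J.

W ≈ -16.7 kJ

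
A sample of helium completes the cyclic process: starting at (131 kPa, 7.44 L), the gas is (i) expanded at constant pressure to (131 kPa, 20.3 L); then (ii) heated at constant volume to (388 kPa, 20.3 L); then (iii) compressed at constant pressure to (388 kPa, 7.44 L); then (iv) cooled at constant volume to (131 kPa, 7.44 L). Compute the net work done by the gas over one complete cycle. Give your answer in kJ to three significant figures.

W_net ≈ -3.31 kJ

Constant-volume legs do no work.
W(i) = (131)(20.3 − 7.44) = 1685 J; W(iii) = (388)(7.44 − 20.3) = -4990 J.
W_net = 1685 − 4990 = -3305 J (the counter-clockwise enclosed area).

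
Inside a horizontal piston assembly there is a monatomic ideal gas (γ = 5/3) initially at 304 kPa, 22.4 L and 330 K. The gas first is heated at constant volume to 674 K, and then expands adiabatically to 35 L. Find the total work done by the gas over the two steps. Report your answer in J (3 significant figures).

W_total ≈ 5370 J

Step 1 (isochoric): W = 0 (constant volume).
After step 1: P = 620.9 kPa (V unchanged).
Step 2 (adiabatic): W = (P₁V₁ − P₂V₂)/(γ−1) = (13908 − 10329)/0.667 = 5369 J.
W_total = 0 + 5369 = 5369 J.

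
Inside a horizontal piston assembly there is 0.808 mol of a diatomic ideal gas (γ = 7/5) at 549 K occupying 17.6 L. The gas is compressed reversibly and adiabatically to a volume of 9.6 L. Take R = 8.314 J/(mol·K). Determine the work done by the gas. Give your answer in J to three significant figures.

Adiabatic: TV^(γ−1) = const with γ = 7/5.
T₂ = T₁ (V₁/V₂)^(γ−1) = 549 × (17.6/9.6)^0.4 = 549 × 1.274 = 699.6 K.
W_by = nCᵥ(T₁ − T₂) = (0.808)(20.79)(549 − 699.6) = -2530 J.

W ≈ -2530 J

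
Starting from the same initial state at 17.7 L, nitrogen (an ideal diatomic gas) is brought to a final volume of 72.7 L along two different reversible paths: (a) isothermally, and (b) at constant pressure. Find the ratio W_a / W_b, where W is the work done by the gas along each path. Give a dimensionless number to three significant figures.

Path (a) isothermal: W = P₁V₁ ln(V₂/V₁) → W_a/(P₁V₁) = 1.413.
Path (b) isobaric: W = P₁(V₂ − V₁) → W_b/(P₁V₁) = 3.107.
W_a / W_b = 1.413 / 3.107 = 0.4547.

W_a / W_b ≈ 0.455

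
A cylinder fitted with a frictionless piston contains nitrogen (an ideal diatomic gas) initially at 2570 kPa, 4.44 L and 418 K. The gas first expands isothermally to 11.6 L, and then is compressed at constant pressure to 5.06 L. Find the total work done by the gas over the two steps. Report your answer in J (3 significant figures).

Step 1 (isothermal): W = P₁V₁ ln(V₂/V₁) = (11411) ln(11.6/4.44) = 10958 J.
After step 1: P = 983.7 kPa, V = 11.6 L, T = 418 K.
Step 2 (isobaric): W = PΔV = (983.7 kPa)(5.06 − 11.6 L) = -6433 J.
W_total = 10958 − 6433 = 4525 J.

W_total ≈ 4530 J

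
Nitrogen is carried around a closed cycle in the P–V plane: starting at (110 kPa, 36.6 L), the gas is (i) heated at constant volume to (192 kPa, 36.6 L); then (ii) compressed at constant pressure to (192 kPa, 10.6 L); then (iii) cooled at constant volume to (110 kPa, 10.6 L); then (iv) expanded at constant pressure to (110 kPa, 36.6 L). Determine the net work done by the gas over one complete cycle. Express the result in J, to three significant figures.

Constant-volume legs do no work.
W(ii) = (192)(10.6 − 36.6) = -4992 J; W(iv) = (110)(36.6 − 10.6) = 2860 J.
W_net = -4992 + 2860 = -2132 J (the counter-clockwise enclosed area).

W_net ≈ -2130 J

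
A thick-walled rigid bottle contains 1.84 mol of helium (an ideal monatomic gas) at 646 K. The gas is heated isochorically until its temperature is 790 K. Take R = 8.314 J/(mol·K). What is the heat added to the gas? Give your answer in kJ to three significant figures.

Constant volume ⇒ W = 0, so Q = ΔU = nCᵥΔT with Cᵥ = 3R/2 = 12.47 J/(mol·K).
ΔU = (1.84)(12.47)(790 − 646) = 3304 J.

Q ≈ 3.30 kJ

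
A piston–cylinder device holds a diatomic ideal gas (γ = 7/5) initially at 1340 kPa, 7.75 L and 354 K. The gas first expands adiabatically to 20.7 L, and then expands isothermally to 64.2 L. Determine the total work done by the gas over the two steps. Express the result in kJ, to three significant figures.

Step 1 (adiabatic): W = (P₁V₁ − P₂V₂)/(γ−1) = (10385 − 7010)/0.4 = 8437 J.
After step 1: P = 338.7 kPa, V = 20.7 L, T = 239 K.
Step 2 (isothermal): W = P₁V₁ ln(V₂/V₁) = (7010) ln(64.2/20.7) = 7935 J.
W_total = 8437 + 7935 = 16371 J.

W_total ≈ 16.4 kJ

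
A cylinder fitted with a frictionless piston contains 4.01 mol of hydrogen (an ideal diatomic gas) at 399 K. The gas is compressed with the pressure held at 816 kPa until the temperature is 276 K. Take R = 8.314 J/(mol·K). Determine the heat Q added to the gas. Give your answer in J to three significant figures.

Q ≈ -14400 J

Isobaric: W = nRΔT = (4.01)(8.314)(-123) = -4101 J.
ΔU = nCᵥΔT with Cᵥ = 5R/2: ΔU = (4.01)(20.79)(-123) = -10252 J.
Q = ΔU + W = -10252 − 4101 = -14352 J.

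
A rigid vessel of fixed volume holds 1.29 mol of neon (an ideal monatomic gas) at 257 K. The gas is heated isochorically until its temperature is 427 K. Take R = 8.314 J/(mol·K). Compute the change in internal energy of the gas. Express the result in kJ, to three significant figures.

ΔU ≈ 2.73 kJ

Constant volume ⇒ W = 0, so Q = ΔU = nCᵥΔT with Cᵥ = 3R/2 = 12.47 J/(mol·K).
ΔU = (1.29)(12.47)(427 − 257) = 2735 J.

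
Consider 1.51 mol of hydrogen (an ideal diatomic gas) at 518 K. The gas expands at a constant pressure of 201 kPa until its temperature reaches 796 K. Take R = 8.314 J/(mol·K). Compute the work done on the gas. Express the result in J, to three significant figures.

W ≈ -3490 J

Isobaric: W = P ΔV = nR ΔT.
W = (1.51)(8.314)(796 − 518) = 3490 J.
Work on gas = −W_by = -3490 J.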